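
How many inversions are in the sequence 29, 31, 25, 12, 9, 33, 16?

Sweep left to right; for each value list the smaller values that follow it:
29: 4
31: 4
25: 3
12: 1
9: 0
33: 1
16: 0
Sum: 4 + 4 + 3 + 1 + 0 + 1 + 0 = 13

Inversions: 13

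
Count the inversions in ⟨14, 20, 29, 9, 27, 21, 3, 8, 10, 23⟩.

25

Count, for each position, how many later elements it exceeds:
14 → 9, 3, 8, 10 → 4
20 → 9, 3, 8, 10 → 4
29 → 9, 27, 21, 3, 8, 10, 23 → 7
9 → 3, 8 → 2
27 → 21, 3, 8, 10, 23 → 5
21 → 3, 8, 10 → 3
3 → none → 0
8 → none → 0
10 → none → 0
23 → none → 0
Sum: 4 + 4 + 7 + 2 + 5 + 3 + 0 + 0 + 0 + 0 = 25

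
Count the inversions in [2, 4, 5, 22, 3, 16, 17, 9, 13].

For each element, count later entries that are smaller:
2 → none → 0
4 → 3 → 1
5 → 3 → 1
22 → 3, 16, 17, 9, 13 → 5
3 → none → 0
16 → 9, 13 → 2
17 → 9, 13 → 2
9 → none → 0
13 → none → 0
Sum: 0 + 1 + 1 + 5 + 0 + 2 + 2 + 0 + 0 = 11

11 inversions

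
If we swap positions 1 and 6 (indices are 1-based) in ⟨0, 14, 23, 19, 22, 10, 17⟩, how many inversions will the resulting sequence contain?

Positions 1 and 6 hold 0 and 10; after swapping, the array is [10, 14, 23, 19, 22, 0, 17].
For each element, count later entries that are smaller:
10: 1
14: 1
23: 4
19: 2
22: 2
0: 0
17: 0
Sum: 1 + 1 + 4 + 2 + 2 + 0 + 0 = 10

10 inversions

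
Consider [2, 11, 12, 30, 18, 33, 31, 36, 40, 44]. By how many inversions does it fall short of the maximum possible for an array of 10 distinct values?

Maximum inversions for 10 distinct elements is C(10, 2) = 10·9/2 = 45.
Current inversions — for each element, count later smaller elements:
2: 0
11: 0
12: 0
30: 1
18: 0
33: 1
31: 0
36: 0
40: 0
44: 0
Current total: 0 + 0 + 0 + 1 + 0 + 1 + 0 + 0 + 0 + 0 = 2
Shortfall: 45 − 2 = 43

43 inversions short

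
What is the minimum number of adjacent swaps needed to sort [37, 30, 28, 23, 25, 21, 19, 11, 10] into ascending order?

Swaps: 35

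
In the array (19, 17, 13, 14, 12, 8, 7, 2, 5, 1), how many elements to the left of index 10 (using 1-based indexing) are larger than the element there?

9

The element at index 10 is 1.
Elements before it: 19, 17, 13, 14, 12, 8, 7, 2, 5
Those larger than 1: 19, 17, 13, 14, 12, 8, 7, 2, 5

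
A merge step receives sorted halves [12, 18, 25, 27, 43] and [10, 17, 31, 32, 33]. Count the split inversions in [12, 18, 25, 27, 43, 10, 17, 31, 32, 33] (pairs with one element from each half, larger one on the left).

Take each right-half value and tally the left-half values above it:
r = 10: 12, 18, 25, 27, 43 → 5
r = 17: 18, 25, 27, 43 → 4
r = 31: 43 → 1
r = 32: 43 → 1
r = 33: 43 → 1
Cross-inversions: 5 + 4 + 1 + 1 + 1 = 12

12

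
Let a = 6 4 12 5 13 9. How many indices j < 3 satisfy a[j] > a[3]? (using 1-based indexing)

The element at index 3 is 12.
Elements before it: 6, 4
None of them are larger than 12.

0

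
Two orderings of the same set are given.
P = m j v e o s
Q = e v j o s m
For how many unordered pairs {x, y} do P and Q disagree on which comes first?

Assign each item its position (1..6) in the first ordering, then rewrite the second ordering as that position sequence:
positions: m→1, j→2, v→3, e→4, o→5, s→6
second ordering as positions: [4, 3, 2, 5, 6, 1]
Discordant pairs = inversions in this position sequence.
4: 3, 2, 1 → 3
3: 2, 1 → 2
2: 1 → 1
5: 1 → 1
6: 1 → 1
1: 0
Total: 3 + 2 + 1 + 1 + 1 + 0 = 8

Disagreeing pairs: 8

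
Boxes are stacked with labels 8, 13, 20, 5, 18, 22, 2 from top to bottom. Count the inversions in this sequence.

There are 10 out-of-order pairs.

Inversion pairs (indices are 0-based):
(0,3): 8 > 5
(0,6): 8 > 2
(1,3): 13 > 5
(1,6): 13 > 2
(2,3): 20 > 5
(2,4): 20 > 18
(2,6): 20 > 2
(3,6): 5 > 2
(4,6): 18 > 2
(5,6): 22 > 2
That's 10 pairs.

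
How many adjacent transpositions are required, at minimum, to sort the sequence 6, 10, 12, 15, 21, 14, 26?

2

The minimum number of adjacent swaps to sort an array equals its inversion count, since every such swap removes exactly one inversion.
Count inversions — for each element, later elements that are smaller:
6: none → 0
10: none → 0
12: none → 0
15: 14 → 1
21: 14 → 1
14: none → 0
26: none → 0
Total inversions: 0 + 0 + 0 + 1 + 1 + 0 + 0 = 2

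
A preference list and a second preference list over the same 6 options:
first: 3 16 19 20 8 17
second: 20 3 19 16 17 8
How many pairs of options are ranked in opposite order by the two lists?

5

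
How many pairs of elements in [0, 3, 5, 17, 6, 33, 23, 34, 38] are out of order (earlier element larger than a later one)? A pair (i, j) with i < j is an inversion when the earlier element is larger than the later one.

Count, for each position, how many later elements it exceeds:
0 → none → 0
3 → none → 0
5 → none → 0
17 → 6 → 1
6 → none → 0
33 → 23 → 1
23 → none → 0
34 → none → 0
38 → none → 0
Sum: 0 + 0 + 0 + 1 + 0 + 1 + 0 + 0 + 0 = 2

2 inversions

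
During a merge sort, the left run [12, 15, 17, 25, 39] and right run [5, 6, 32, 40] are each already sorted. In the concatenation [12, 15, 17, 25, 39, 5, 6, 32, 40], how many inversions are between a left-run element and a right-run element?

For each element r of the right run, count left-run elements greater than r:
r = 5: 12, 15, 17, 25, 39 → 5
r = 6: 12, 15, 17, 25, 39 → 5
r = 32: 39 → 1
r = 40: none → 0
Cross-inversions: 5 + 5 + 1 + 0 = 11

11 split inversions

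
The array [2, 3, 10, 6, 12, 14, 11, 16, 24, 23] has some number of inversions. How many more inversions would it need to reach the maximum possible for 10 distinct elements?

Maximum inversions for 10 distinct elements is C(10, 2) = 10·9/2 = 45.
Current inversions — for each element, count later smaller elements:
2: 0
3: 0
10: 1
6: 0
12: 1
14: 1
11: 0
16: 0
24: 1
23: 0
Current total: 0 + 0 + 1 + 0 + 1 + 1 + 0 + 0 + 1 + 0 = 4
Shortfall: 45 − 4 = 41

41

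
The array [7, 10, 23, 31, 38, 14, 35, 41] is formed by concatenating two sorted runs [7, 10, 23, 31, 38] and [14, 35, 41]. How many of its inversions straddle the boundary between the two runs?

4

Count, for every r in R, how many entries of L exceed r:
r = 14: 23, 31, 38 → 3
r = 35: 38 → 1
r = 41: none → 0
Cross-inversions: 3 + 1 + 0 = 4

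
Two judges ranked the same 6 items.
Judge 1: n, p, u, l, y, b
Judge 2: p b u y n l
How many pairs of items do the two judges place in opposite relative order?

Assign each item its position (1..6) in the first ordering, then rewrite the second ordering as that position sequence:
positions: n→1, p→2, u→3, l→4, y→5, b→6
second ordering as positions: [2, 6, 3, 5, 1, 4]
Discordant pairs = inversions in this position sequence.
2: 1 → 1
6: 3, 5, 1, 4 → 4
3: 1 → 1
5: 1, 4 → 2
1: 0
4: 0
Total: 1 + 4 + 1 + 2 + 0 + 0 = 8

8 discordant pairs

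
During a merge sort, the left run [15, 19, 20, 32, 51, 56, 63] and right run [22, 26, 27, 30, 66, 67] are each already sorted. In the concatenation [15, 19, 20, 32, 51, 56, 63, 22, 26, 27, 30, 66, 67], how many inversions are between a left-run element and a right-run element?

Count, for every r in R, how many entries of L exceed r:
r = 22: 32, 51, 56, 63 → 4
r = 26: 32, 51, 56, 63 → 4
r = 27: 32, 51, 56, 63 → 4
r = 30: 32, 51, 56, 63 → 4
r = 66: none → 0
r = 67: none → 0
Cross-inversions: 4 + 4 + 4 + 4 + 0 + 0 = 16

16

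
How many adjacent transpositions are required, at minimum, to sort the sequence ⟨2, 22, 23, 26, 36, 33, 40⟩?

1 adjacent swap

Each adjacent swap fixes exactly one inversion, so the minimum swap count equals the number of inversions.
Count inversions — for each element, later elements that are smaller:
2: none → 0
22: none → 0
23: none → 0
26: none → 0
36: 33 → 1
33: none → 0
40: none → 0
Total inversions: 0 + 0 + 0 + 0 + 1 + 0 + 0 = 1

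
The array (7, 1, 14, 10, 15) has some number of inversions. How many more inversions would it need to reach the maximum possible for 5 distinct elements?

8 inversions short

Maximum inversions for 5 distinct elements is C(5, 2) = 5·4/2 = 10.
Current inversions — for each element, count later smaller elements:
7: 1
1: 0
14: 1
10: 0
15: 0
Current total: 1 + 0 + 1 + 0 + 0 = 2
Shortfall: 10 − 2 = 8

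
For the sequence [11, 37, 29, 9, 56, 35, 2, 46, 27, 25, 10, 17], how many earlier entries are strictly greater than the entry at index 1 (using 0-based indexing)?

0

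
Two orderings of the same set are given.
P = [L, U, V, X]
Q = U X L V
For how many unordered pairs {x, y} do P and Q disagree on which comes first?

There are 3 disagreeing pairs.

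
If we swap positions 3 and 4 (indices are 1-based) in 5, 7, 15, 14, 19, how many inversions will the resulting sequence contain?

Positions 3 and 4 hold 15 and 14; after swapping, the array is [5, 7, 14, 15, 19].
Count, for each position, how many later elements it exceeds:
5: 0
7: 0
14: 0
15: 0
19: 0
Sum: 0 + 0 + 0 + 0 + 0 = 0

0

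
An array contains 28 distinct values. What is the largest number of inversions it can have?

The maximum occurs when the array is in strictly decreasing order: every one of the C(28, 2) pairs is inverted.
C(28, 2) = 28·27/2 = 378

378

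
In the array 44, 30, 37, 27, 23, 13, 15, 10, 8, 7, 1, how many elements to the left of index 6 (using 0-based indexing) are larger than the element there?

The element at index 6 is 15.
Elements before it: 44, 30, 37, 27, 23, 13
Those larger than 15: 44, 30, 37, 27, 23

5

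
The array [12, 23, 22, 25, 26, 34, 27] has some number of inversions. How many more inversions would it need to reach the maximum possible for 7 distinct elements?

19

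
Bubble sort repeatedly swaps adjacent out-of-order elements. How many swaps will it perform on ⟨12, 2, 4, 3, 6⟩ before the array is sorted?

There are 5 swaps.

Minimum adjacent swaps = number of inversions (each swap of adjacent out-of-order elements removes one inversion and no swap can remove more).
Count inversions — for each element, later elements that are smaller:
12: 2, 4, 3, 6 → 4
2: none → 0
4: 3 → 1
3: none → 0
6: none → 0
Total inversions: 4 + 0 + 1 + 0 + 0 = 5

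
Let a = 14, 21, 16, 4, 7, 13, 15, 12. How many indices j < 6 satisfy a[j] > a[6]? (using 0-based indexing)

2 such elements

The element at index 6 is 15.
Elements before it: 14, 21, 16, 4, 7, 13
Those larger than 15: 21, 16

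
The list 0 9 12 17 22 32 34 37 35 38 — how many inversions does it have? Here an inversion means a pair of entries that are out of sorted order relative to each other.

There is 1 out-of-order pair.

For each element, count later entries that are smaller:
0 → none → 0
9 → none → 0
12 → none → 0
17 → none → 0
22 → none → 0
32 → none → 0
34 → none → 0
37 → 35 → 1
35 → none → 0
38 → none → 0
Sum: 0 + 0 + 0 + 0 + 0 + 0 + 0 + 1 + 0 + 0 = 1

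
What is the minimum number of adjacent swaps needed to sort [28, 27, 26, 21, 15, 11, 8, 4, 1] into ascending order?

36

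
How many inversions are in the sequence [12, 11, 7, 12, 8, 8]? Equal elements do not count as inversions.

There are 9 inversions.

Count, for each position, how many later elements it exceeds:
12: 4
11: 3
7: 0
12: 2
8: 0
8: 0
Sum: 4 + 3 + 0 + 2 + 0 + 0 = 9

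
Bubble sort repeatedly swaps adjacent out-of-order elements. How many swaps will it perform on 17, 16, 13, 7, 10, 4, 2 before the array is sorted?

20 adjacent swaps

The minimum number of adjacent swaps to sort an array equals its inversion count, since every such swap removes exactly one inversion.
Count inversions — for each element, later elements that are smaller:
17: 16, 13, 7, 10, 4, 2 → 6
16: 13, 7, 10, 4, 2 → 5
13: 7, 10, 4, 2 → 4
7: 4, 2 → 2
10: 4, 2 → 2
4: 2 → 1
2: none → 0
Total inversions: 6 + 5 + 4 + 2 + 2 + 1 + 0 = 20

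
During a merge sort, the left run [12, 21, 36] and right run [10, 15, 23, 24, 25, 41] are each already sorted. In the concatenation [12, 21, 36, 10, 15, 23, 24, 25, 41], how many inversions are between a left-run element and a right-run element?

Count, for every r in R, how many entries of L exceed r:
r = 10: 12, 21, 36 → 3
r = 15: 21, 36 → 2
r = 23: 36 → 1
r = 24: 36 → 1
r = 25: 36 → 1
r = 41: none → 0
Cross-inversions: 3 + 2 + 1 + 1 + 1 + 0 = 8

8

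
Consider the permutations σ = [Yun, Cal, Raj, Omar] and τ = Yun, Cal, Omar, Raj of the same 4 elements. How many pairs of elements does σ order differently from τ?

1

Assign each item its position (1..4) in the first ordering, then rewrite the second ordering as that position sequence:
positions: Yun→1, Cal→2, Raj→3, Omar→4
second ordering as positions: [1, 2, 4, 3]
Discordant pairs = inversions in this position sequence.
1: 0
2: 0
4: 3 → 1
3: 0
Total: 0 + 0 + 1 + 0 = 1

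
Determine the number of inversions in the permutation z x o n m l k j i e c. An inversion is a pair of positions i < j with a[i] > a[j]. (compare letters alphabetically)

For each element, count later entries that are smaller:
z: 10
x: 9
o: 8
n: 7
m: 6
l: 5
k: 4
j: 3
i: 2
e: 1
c: 0
Sum: 10 + 9 + 8 + 7 + 6 + 5 + 4 + 3 + 2 + 1 + 0 = 55

Out-of-order pairs: 55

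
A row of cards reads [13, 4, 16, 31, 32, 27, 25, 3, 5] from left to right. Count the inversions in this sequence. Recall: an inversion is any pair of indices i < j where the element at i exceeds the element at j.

For each element, count later entries that are smaller:
13: 3
4: 1
16: 2
31: 4
32: 4
27: 3
25: 2
3: 0
5: 0
Sum: 3 + 1 + 2 + 4 + 4 + 3 + 2 + 0 + 0 = 19

19 inversions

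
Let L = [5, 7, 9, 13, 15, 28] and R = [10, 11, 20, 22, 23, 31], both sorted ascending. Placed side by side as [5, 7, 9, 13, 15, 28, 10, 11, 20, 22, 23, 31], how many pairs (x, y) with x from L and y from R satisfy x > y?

For each element r of the right run, count left-run elements greater than r:
r = 10: 13, 15, 28 → 3
r = 11: 13, 15, 28 → 3
r = 20: 28 → 1
r = 22: 28 → 1
r = 23: 28 → 1
r = 31: none → 0
Cross-inversions: 3 + 3 + 1 + 1 + 1 + 0 = 9

9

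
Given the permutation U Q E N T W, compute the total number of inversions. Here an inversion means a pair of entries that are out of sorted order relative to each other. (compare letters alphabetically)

Count, for each position, how many later elements it exceeds:
U → Q, E, N, T → 4
Q → E, N → 2
E → none → 0
N → none → 0
T → none → 0
W → none → 0
Sum: 4 + 2 + 0 + 0 + 0 + 0 = 6

6 inversions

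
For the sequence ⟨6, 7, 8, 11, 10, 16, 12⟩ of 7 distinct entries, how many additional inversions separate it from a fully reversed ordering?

19 inversions short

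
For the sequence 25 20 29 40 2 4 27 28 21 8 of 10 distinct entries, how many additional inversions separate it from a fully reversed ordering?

Maximum inversions for 10 distinct elements is C(10, 2) = 10·9/2 = 45.
Current inversions — for each element, count later smaller elements:
25: 5
20: 3
29: 6
40: 6
2: 0
4: 0
27: 2
28: 2
21: 1
8: 0
Current total: 5 + 3 + 6 + 6 + 0 + 0 + 2 + 2 + 1 + 0 = 25
Shortfall: 45 − 25 = 20

20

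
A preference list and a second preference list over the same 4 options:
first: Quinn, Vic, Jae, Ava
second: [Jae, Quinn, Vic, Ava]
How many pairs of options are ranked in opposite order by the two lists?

2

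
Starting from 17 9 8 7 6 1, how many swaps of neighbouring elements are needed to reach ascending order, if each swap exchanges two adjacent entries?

Minimum adjacent swaps = number of inversions (each swap of adjacent out-of-order elements removes one inversion and no swap can remove more).
Count inversions — for each element, later elements that are smaller:
17: 9, 8, 7, 6, 1 → 5
9: 8, 7, 6, 1 → 4
8: 7, 6, 1 → 3
7: 6, 1 → 2
6: 1 → 1
1: none → 0
Total inversions: 5 + 4 + 3 + 2 + 1 + 0 = 15

15 swaps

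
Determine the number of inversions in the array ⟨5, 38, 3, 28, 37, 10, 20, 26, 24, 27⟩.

Inversions: 20

Element-by-element contributions:
5: 1
38: 8
3: 0
28: 5
37: 5
10: 0
20: 0
26: 1
24: 0
27: 0
Sum: 1 + 8 + 0 + 5 + 5 + 0 + 0 + 1 + 0 + 0 = 20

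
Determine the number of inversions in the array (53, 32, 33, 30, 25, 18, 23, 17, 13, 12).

Count, for each position, how many later elements it exceeds:
53 → 32, 33, 30, 25, 18, 23, 17, 13, 12 → 9
32 → 30, 25, 18, 23, 17, 13, 12 → 7
33 → 30, 25, 18, 23, 17, 13, 12 → 7
30 → 25, 18, 23, 17, 13, 12 → 6
25 → 18, 23, 17, 13, 12 → 5
18 → 17, 13, 12 → 3
23 → 17, 13, 12 → 3
17 → 13, 12 → 2
13 → 12 → 1
12 → none → 0
Sum: 9 + 7 + 7 + 6 + 5 + 3 + 3 + 2 + 1 + 0 = 43

43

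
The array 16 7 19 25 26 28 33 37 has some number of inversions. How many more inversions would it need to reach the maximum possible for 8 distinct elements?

Maximum inversions for 8 distinct elements is C(8, 2) = 8·7/2 = 28.
Current inversions — for each element, count later smaller elements:
16: 1
7: 0
19: 0
25: 0
26: 0
28: 0
33: 0
37: 0
Current total: 1 + 0 + 0 + 0 + 0 + 0 + 0 + 0 = 1
Shortfall: 28 − 1 = 27

27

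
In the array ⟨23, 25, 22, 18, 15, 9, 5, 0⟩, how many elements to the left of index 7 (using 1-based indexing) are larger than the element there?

6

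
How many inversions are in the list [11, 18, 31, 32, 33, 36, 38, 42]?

Count, for each position, how many later elements it exceeds:
11: 0
18: 0
31: 0
32: 0
33: 0
36: 0
38: 0
42: 0
Sum: 0 + 0 + 0 + 0 + 0 + 0 + 0 + 0 = 0

0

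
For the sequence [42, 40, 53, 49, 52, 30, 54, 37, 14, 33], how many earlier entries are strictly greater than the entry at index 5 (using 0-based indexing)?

5 such elements

The element at index 5 is 30.
Elements before it: 42, 40, 53, 49, 52
Those larger than 30: 42, 40, 53, 49, 52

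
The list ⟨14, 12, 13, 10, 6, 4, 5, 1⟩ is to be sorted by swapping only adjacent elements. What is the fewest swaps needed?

26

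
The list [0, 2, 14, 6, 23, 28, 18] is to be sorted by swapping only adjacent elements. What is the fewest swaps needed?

3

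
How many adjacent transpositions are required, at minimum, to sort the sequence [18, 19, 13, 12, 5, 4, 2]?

The minimum number of adjacent swaps to sort an array equals its inversion count, since every such swap removes exactly one inversion.
Count inversions — for each element, later elements that are smaller:
18: 13, 12, 5, 4, 2 → 5
19: 13, 12, 5, 4, 2 → 5
13: 12, 5, 4, 2 → 4
12: 5, 4, 2 → 3
5: 4, 2 → 2
4: 2 → 1
2: none → 0
Total inversions: 5 + 5 + 4 + 3 + 2 + 1 + 0 = 20

20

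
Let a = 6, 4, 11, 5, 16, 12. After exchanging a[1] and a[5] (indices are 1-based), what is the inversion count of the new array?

7 inversions

Positions 1 and 5 hold 6 and 16; after swapping, the array is [16, 4, 11, 5, 6, 12].
Element-by-element contributions:
16 → 4, 11, 5, 6, 12 → 5
4 → none → 0
11 → 5, 6 → 2
5 → none → 0
6 → none → 0
12 → none → 0
Sum: 5 + 0 + 2 + 0 + 0 + 0 = 7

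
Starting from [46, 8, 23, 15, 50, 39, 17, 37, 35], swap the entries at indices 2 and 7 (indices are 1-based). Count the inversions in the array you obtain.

20 inversions

Positions 2 and 7 hold 8 and 17; after swapping, the array is [46, 17, 23, 15, 50, 39, 8, 37, 35].
Element-by-element contributions:
46 → 17, 23, 15, 39, 8, 37, 35 → 7
17 → 15, 8 → 2
23 → 15, 8 → 2
15 → 8 → 1
50 → 39, 8, 37, 35 → 4
39 → 8, 37, 35 → 3
8 → none → 0
37 → 35 → 1
35 → none → 0
Sum: 7 + 2 + 2 + 1 + 4 + 3 + 0 + 1 + 0 = 20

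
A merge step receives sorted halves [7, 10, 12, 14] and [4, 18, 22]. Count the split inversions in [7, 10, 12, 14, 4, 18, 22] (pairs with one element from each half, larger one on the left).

4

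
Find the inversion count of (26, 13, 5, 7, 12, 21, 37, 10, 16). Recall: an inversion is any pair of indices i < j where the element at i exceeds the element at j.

16 out-of-order pairs

Count, for each position, how many later elements it exceeds:
26: 7
13: 4
5: 0
7: 0
12: 1
21: 2
37: 2
10: 0
16: 0
Sum: 7 + 4 + 0 + 0 + 1 + 2 + 2 + 0 + 0 = 16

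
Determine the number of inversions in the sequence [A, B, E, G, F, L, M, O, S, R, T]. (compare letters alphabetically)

Element-by-element contributions:
A → none → 0
B → none → 0
E → none → 0
G → F → 1
F → none → 0
L → none → 0
M → none → 0
O → none → 0
S → R → 1
R → none → 0
T → none → 0
Sum: 0 + 0 + 0 + 1 + 0 + 0 + 0 + 0 + 1 + 0 + 0 = 2

2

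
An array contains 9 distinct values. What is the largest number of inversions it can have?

A reversed (strictly descending) arrangement makes every pair an inversion, giving C(9, 2) inversions.
C(9, 2) = 9·8/2 = 36

There are 36 inversions.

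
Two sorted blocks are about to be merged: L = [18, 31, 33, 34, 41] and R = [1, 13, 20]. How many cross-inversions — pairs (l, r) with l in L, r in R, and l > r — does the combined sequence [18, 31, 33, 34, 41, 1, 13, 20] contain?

Count, for every r in R, how many entries of L exceed r:
r = 1: 18, 31, 33, 34, 41 → 5
r = 13: 18, 31, 33, 34, 41 → 5
r = 20: 31, 33, 34, 41 → 4
Cross-inversions: 5 + 5 + 4 = 14

14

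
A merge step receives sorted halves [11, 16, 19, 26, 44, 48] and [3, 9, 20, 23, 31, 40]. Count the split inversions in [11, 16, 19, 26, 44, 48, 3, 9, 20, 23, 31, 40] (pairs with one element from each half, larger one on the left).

For each element r of the right run, count left-run elements greater than r:
r = 3: 11, 16, 19, 26, 44, 48 → 6
r = 9: 11, 16, 19, 26, 44, 48 → 6
r = 20: 26, 44, 48 → 3
r = 23: 26, 44, 48 → 3
r = 31: 44, 48 → 2
r = 40: 44, 48 → 2
Cross-inversions: 6 + 6 + 3 + 3 + 2 + 2 = 22

22 cross-inversions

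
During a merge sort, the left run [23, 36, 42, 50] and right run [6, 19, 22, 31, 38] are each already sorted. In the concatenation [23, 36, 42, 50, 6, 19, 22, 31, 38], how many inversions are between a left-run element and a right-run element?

17

For each element r of the right run, count left-run elements greater than r:
r = 6: 23, 36, 42, 50 → 4
r = 19: 23, 36, 42, 50 → 4
r = 22: 23, 36, 42, 50 → 4
r = 31: 36, 42, 50 → 3
r = 38: 42, 50 → 2
Cross-inversions: 4 + 4 + 4 + 3 + 2 = 17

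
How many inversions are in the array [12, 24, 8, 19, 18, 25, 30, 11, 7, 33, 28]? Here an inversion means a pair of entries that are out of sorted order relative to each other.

There are 21 out-of-order pairs.

Sweep left to right; for each value list the smaller values that follow it:
12 → 8, 11, 7 → 3
24 → 8, 19, 18, 11, 7 → 5
8 → 7 → 1
19 → 18, 11, 7 → 3
18 → 11, 7 → 2
25 → 11, 7 → 2
30 → 11, 7, 28 → 3
11 → 7 → 1
7 → none → 0
33 → 28 → 1
28 → none → 0
Sum: 3 + 5 + 1 + 3 + 2 + 2 + 3 + 1 + 0 + 1 + 0 = 21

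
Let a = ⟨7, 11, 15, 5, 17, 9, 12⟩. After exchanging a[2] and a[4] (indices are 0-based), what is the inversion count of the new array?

There are 9 inversions.

Positions 2 and 4 hold 15 and 17; after swapping, the array is [7, 11, 17, 5, 15, 9, 12].
Element-by-element contributions:
7: 1
11: 2
17: 4
5: 0
15: 2
9: 0
12: 0
Sum: 1 + 2 + 4 + 0 + 2 + 0 + 0 = 9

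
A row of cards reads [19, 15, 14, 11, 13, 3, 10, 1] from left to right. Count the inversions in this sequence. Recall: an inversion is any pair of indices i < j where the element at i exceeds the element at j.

26 out-of-order pairs

Count, for each position, how many later elements it exceeds:
19: 7
15: 6
14: 5
11: 3
13: 3
3: 1
10: 1
1: 0
Sum: 7 + 6 + 5 + 3 + 3 + 1 + 1 + 0 = 26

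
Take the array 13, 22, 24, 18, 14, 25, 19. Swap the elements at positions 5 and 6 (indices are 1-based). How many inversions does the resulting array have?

9 inversions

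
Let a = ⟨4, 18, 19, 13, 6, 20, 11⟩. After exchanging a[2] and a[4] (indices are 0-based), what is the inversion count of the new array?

Positions 2 and 4 hold 19 and 6; after swapping, the array is [4, 18, 6, 13, 19, 20, 11].
For each element, count later entries that are smaller:
4 → none → 0
18 → 6, 13, 11 → 3
6 → none → 0
13 → 11 → 1
19 → 11 → 1
20 → 11 → 1
11 → none → 0
Sum: 0 + 3 + 0 + 1 + 1 + 1 + 0 = 6

Inversions: 6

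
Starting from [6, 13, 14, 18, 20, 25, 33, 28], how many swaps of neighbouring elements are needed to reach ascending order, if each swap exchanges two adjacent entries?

The minimum number of adjacent swaps to sort an array equals its inversion count, since every such swap removes exactly one inversion.
Count inversions — for each element, later elements that are smaller:
6: none → 0
13: none → 0
14: none → 0
18: none → 0
20: none → 0
25: none → 0
33: 28 → 1
28: none → 0
Total inversions: 0 + 0 + 0 + 0 + 0 + 0 + 1 + 0 = 1

There is 1 adjacent swap.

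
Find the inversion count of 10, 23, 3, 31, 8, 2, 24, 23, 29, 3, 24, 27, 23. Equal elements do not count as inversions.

30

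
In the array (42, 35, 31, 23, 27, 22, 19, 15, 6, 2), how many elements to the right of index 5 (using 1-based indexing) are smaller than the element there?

The element at index 5 is 27.
Elements after it: 22, 19, 15, 6, 2
Those smaller than 27: 22, 19, 15, 6, 2

5 such elements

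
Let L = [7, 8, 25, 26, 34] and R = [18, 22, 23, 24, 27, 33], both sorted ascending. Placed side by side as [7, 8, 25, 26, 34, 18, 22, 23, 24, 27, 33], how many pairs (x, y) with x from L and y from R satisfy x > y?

There are 14 split inversions.

Count, for every r in R, how many entries of L exceed r:
r = 18: 25, 26, 34 → 3
r = 22: 25, 26, 34 → 3
r = 23: 25, 26, 34 → 3
r = 24: 25, 26, 34 → 3
r = 27: 34 → 1
r = 33: 34 → 1
Cross-inversions: 3 + 3 + 3 + 3 + 1 + 1 = 14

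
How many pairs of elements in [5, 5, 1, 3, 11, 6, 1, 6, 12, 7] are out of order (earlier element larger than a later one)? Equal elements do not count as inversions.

Sweep left to right; for each value list the smaller values that follow it:
5: 3
5: 3
1: 0
3: 1
11: 4
6: 1
1: 0
6: 0
12: 1
7: 0
Sum: 3 + 3 + 0 + 1 + 4 + 1 + 0 + 0 + 1 + 0 = 13

13 inversions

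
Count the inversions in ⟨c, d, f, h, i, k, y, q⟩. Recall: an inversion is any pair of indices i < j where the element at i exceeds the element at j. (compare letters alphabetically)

For each element, count later entries that are smaller:
c → none → 0
d → none → 0
f → none → 0
h → none → 0
i → none → 0
k → none → 0
y → q → 1
q → none → 0
Sum: 0 + 0 + 0 + 0 + 0 + 0 + 1 + 0 = 1

1 inversion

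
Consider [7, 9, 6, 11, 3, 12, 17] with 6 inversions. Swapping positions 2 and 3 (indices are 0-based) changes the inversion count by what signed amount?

Positions 2 and 3 hold 6 and 11; after swapping, the array is [7, 9, 11, 6, 3, 12, 17].
Sweep left to right; for each value list the smaller values that follow it:
7: 2
9: 2
11: 2
6: 1
3: 0
12: 0
17: 0
Sum: 2 + 2 + 2 + 1 + 0 + 0 + 0 = 7
Change: 7 − 6 = +1

+1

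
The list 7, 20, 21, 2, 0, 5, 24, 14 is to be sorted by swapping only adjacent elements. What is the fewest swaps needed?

Each adjacent swap fixes exactly one inversion, so the minimum swap count equals the number of inversions.
Count inversions — for each element, later elements that are smaller:
7: 2, 0, 5 → 3
20: 2, 0, 5, 14 → 4
21: 2, 0, 5, 14 → 4
2: 0 → 1
0: none → 0
5: none → 0
24: 14 → 1
14: none → 0
Total inversions: 3 + 4 + 4 + 1 + 0 + 0 + 1 + 0 = 13

13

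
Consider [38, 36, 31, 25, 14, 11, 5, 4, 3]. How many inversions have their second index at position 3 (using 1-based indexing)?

The element at index 3 is 31.
Elements before it: 38, 36
Those larger than 31: 38, 36

2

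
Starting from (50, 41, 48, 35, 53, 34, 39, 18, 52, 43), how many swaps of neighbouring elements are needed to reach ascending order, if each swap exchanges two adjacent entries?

The minimum number of adjacent swaps to sort an array equals its inversion count, since every such swap removes exactly one inversion.
Count inversions — for each element, later elements that are smaller:
50: 41, 48, 35, 34, 39, 18, 43 → 7
41: 35, 34, 39, 18 → 4
48: 35, 34, 39, 18, 43 → 5
35: 34, 18 → 2
53: 34, 39, 18, 52, 43 → 5
34: 18 → 1
39: 18 → 1
18: none → 0
52: 43 → 1
43: none → 0
Total inversions: 7 + 4 + 5 + 2 + 5 + 1 + 1 + 0 + 1 + 0 = 26

26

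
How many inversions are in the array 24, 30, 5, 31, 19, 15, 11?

14

For each element, count later entries that are smaller:
24 → 5, 19, 15, 11 → 4
30 → 5, 19, 15, 11 → 4
5 → none → 0
31 → 19, 15, 11 → 3
19 → 15, 11 → 2
15 → 11 → 1
11 → none → 0
Sum: 4 + 4 + 0 + 3 + 2 + 1 + 0 = 14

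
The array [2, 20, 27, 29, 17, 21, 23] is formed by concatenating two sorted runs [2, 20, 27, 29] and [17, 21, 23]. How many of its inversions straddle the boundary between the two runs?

7

Take each right-half value and tally the left-half values above it:
r = 17: 20, 27, 29 → 3
r = 21: 27, 29 → 2
r = 23: 27, 29 → 2
Cross-inversions: 3 + 2 + 2 = 7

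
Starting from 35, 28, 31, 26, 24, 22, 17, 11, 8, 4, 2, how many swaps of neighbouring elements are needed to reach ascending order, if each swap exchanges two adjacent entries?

54

The minimum number of adjacent swaps to sort an array equals its inversion count, since every such swap removes exactly one inversion.
Count inversions — for each element, later elements that are smaller:
35: 28, 31, 26, 24, 22, 17, 11, 8, 4, 2 → 10
28: 26, 24, 22, 17, 11, 8, 4, 2 → 8
31: 26, 24, 22, 17, 11, 8, 4, 2 → 8
26: 24, 22, 17, 11, 8, 4, 2 → 7
24: 22, 17, 11, 8, 4, 2 → 6
22: 17, 11, 8, 4, 2 → 5
17: 11, 8, 4, 2 → 4
11: 8, 4, 2 → 3
8: 4, 2 → 2
4: 2 → 1
2: none → 0
Total inversions: 10 + 8 + 8 + 7 + 6 + 5 + 4 + 3 + 2 + 1 + 0 = 54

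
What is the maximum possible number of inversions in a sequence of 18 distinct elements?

The maximum occurs when the array is in strictly decreasing order: every one of the C(18, 2) pairs is inverted.
C(18, 2) = 18·17/2 = 153

153 inversions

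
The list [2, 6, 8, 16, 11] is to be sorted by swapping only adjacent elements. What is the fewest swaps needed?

The minimum number of adjacent swaps to sort an array equals its inversion count, since every such swap removes exactly one inversion.
Count inversions — for each element, later elements that are smaller:
2: none → 0
6: none → 0
8: none → 0
16: 11 → 1
11: none → 0
Total inversions: 0 + 0 + 0 + 1 + 0 = 1

1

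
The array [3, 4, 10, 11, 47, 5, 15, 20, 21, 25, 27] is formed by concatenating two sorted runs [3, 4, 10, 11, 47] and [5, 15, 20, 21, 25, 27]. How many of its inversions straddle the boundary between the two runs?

Count, for every r in R, how many entries of L exceed r:
r = 5: 10, 11, 47 → 3
r = 15: 47 → 1
r = 20: 47 → 1
r = 21: 47 → 1
r = 25: 47 → 1
r = 27: 47 → 1
Cross-inversions: 3 + 1 + 1 + 1 + 1 + 1 = 8

8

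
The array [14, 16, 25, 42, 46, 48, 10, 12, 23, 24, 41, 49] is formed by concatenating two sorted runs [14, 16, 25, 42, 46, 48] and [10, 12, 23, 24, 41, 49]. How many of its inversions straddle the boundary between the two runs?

23

Take each right-half value and tally the left-half values above it:
r = 10: 14, 16, 25, 42, 46, 48 → 6
r = 12: 14, 16, 25, 42, 46, 48 → 6
r = 23: 25, 42, 46, 48 → 4
r = 24: 25, 42, 46, 48 → 4
r = 41: 42, 46, 48 → 3
r = 49: none → 0
Cross-inversions: 6 + 6 + 4 + 4 + 3 + 0 = 23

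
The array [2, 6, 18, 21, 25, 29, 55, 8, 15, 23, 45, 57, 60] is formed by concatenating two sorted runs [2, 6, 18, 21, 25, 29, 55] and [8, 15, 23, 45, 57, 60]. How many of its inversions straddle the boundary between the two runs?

14

Count, for every r in R, how many entries of L exceed r:
r = 8: 18, 21, 25, 29, 55 → 5
r = 15: 18, 21, 25, 29, 55 → 5
r = 23: 25, 29, 55 → 3
r = 45: 55 → 1
r = 57: none → 0
r = 60: none → 0
Cross-inversions: 5 + 5 + 3 + 1 + 0 + 0 = 14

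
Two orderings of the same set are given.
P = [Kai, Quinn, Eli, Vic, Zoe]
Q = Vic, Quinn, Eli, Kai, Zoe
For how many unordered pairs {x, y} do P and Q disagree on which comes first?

5 disagreeing pairs

Assign each item its position (1..5) in the first ordering, then rewrite the second ordering as that position sequence:
positions: Kai→1, Quinn→2, Eli→3, Vic→4, Zoe→5
second ordering as positions: [4, 2, 3, 1, 5]
Discordant pairs = inversions in this position sequence.
4: 2, 3, 1 → 3
2: 1 → 1
3: 1 → 1
1: 0
5: 0
Total: 3 + 1 + 1 + 0 + 0 = 5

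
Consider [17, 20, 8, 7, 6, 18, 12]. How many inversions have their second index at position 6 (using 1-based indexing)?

The element at index 6 is 18.
Elements before it: 17, 20, 8, 7, 6
Those larger than 18: 20

1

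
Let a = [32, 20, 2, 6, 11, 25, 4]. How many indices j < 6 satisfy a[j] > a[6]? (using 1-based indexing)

1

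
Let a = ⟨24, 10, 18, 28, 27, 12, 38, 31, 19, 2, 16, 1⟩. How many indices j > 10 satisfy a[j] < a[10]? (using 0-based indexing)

The element at index 10 is 16.
Elements after it: 1
Those smaller than 16: 1

1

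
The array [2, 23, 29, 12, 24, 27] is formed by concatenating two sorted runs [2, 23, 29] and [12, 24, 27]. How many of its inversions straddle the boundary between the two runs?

4

For each element r of the right run, count left-run elements greater than r:
r = 12: 23, 29 → 2
r = 24: 29 → 1
r = 27: 29 → 1
Cross-inversions: 2 + 1 + 1 = 4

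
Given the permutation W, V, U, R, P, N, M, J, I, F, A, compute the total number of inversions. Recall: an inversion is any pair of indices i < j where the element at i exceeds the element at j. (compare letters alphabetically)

Sweep left to right; for each value list the smaller values that follow it:
W: 10
V: 9
U: 8
R: 7
P: 6
N: 5
M: 4
J: 3
I: 2
F: 1
A: 0
Sum: 10 + 9 + 8 + 7 + 6 + 5 + 4 + 3 + 2 + 1 + 0 = 55

55 inversions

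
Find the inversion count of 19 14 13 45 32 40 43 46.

Count, for each position, how many later elements it exceeds:
19 → 14, 13 → 2
14 → 13 → 1
13 → none → 0
45 → 32, 40, 43 → 3
32 → none → 0
40 → none → 0
43 → none → 0
46 → none → 0
Sum: 2 + 1 + 0 + 3 + 0 + 0 + 0 + 0 = 6

6 inversions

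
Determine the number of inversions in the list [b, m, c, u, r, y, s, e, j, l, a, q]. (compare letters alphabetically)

Count, for each position, how many later elements it exceeds:
b: 1
m: 5
c: 1
u: 7
r: 5
y: 6
s: 5
e: 1
j: 1
l: 1
a: 0
q: 0
Sum: 1 + 5 + 1 + 7 + 5 + 6 + 5 + 1 + 1 + 1 + 0 + 0 = 33

33 inversions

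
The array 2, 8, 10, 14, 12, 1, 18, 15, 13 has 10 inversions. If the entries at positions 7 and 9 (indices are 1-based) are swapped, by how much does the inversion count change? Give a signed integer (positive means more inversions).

Positions 7 and 9 hold 18 and 13; after swapping, the array is [2, 8, 10, 14, 12, 1, 13, 15, 18].
Element-by-element contributions:
2: 1
8: 1
10: 1
14: 3
12: 1
1: 0
13: 0
15: 0
18: 0
Sum: 1 + 1 + 1 + 3 + 1 + 0 + 0 + 0 + 0 = 7
Change: 7 − 10 = -3

-3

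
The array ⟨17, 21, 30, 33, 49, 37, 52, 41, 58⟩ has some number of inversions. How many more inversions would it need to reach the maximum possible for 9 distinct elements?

33

Maximum inversions for 9 distinct elements is C(9, 2) = 9·8/2 = 36.
Current inversions — for each element, count later smaller elements:
17: 0
21: 0
30: 0
33: 0
49: 2
37: 0
52: 1
41: 0
58: 0
Current total: 0 + 0 + 0 + 0 + 2 + 0 + 1 + 0 + 0 = 3
Shortfall: 36 − 3 = 33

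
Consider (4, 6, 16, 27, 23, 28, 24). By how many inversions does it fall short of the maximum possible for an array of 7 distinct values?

Maximum inversions for 7 distinct elements is C(7, 2) = 7·6/2 = 21.
Current inversions — for each element, count later smaller elements:
4: 0
6: 0
16: 0
27: 2
23: 0
28: 1
24: 0
Current total: 0 + 0 + 0 + 2 + 0 + 1 + 0 = 3
Shortfall: 21 − 3 = 18

18 inversions short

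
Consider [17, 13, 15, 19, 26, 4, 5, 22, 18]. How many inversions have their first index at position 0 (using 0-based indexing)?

The element at index 0 is 17.
Elements after it: 13, 15, 19, 26, 4, 5, 22, 18
Those smaller than 17: 13, 15, 4, 5

4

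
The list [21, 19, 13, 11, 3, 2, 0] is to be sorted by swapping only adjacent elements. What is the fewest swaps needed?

21

Minimum adjacent swaps = number of inversions (each swap of adjacent out-of-order elements removes one inversion and no swap can remove more).
Count inversions — for each element, later elements that are smaller:
21: 19, 13, 11, 3, 2, 0 → 6
19: 13, 11, 3, 2, 0 → 5
13: 11, 3, 2, 0 → 4
11: 3, 2, 0 → 3
3: 2, 0 → 2
2: 0 → 1
0: none → 0
Total inversions: 6 + 5 + 4 + 3 + 2 + 1 + 0 = 21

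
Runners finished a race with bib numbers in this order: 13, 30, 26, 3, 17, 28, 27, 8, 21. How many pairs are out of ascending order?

19 inversions

For each element, count later entries that are smaller:
13: 2
30: 7
26: 4
3: 0
17: 1
28: 3
27: 2
8: 0
21: 0
Sum: 2 + 7 + 4 + 0 + 1 + 3 + 2 + 0 + 0 = 19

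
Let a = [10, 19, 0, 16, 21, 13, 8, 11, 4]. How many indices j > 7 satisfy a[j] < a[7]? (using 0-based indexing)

1 such element

The element at index 7 is 11.
Elements after it: 4
Those smaller than 11: 4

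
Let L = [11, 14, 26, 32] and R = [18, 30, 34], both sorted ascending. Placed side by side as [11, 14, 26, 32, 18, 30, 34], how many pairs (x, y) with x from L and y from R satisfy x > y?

Count, for every r in R, how many entries of L exceed r:
r = 18: 26, 32 → 2
r = 30: 32 → 1
r = 34: none → 0
Cross-inversions: 2 + 1 + 0 = 3

3 cross-inversions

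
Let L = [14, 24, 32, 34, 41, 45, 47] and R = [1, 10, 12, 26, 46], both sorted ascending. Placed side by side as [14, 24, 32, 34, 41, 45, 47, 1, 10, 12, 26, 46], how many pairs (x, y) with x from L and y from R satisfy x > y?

Take each right-half value and tally the left-half values above it:
r = 1: 14, 24, 32, 34, 41, 45, 47 → 7
r = 10: 14, 24, 32, 34, 41, 45, 47 → 7
r = 12: 14, 24, 32, 34, 41, 45, 47 → 7
r = 26: 32, 34, 41, 45, 47 → 5
r = 46: 47 → 1
Cross-inversions: 7 + 7 + 7 + 5 + 1 = 27

Split inversions: 27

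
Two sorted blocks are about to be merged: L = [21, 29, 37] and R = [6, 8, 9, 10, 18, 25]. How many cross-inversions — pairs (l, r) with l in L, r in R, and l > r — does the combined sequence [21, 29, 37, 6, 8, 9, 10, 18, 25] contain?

17 split inversions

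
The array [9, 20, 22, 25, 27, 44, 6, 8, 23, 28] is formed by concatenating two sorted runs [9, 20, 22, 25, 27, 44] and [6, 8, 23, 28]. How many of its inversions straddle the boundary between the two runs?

Split inversions: 16

Count, for every r in R, how many entries of L exceed r:
r = 6: 9, 20, 22, 25, 27, 44 → 6
r = 8: 9, 20, 22, 25, 27, 44 → 6
r = 23: 25, 27, 44 → 3
r = 28: 44 → 1
Cross-inversions: 6 + 6 + 3 + 1 = 16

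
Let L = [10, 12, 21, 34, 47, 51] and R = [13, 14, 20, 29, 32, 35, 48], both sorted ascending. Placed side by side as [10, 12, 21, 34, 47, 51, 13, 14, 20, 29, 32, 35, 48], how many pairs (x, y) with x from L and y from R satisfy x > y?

Cross-inversions: 21

Take each right-half value and tally the left-half values above it:
r = 13: 21, 34, 47, 51 → 4
r = 14: 21, 34, 47, 51 → 4
r = 20: 21, 34, 47, 51 → 4
r = 29: 34, 47, 51 → 3
r = 32: 34, 47, 51 → 3
r = 35: 47, 51 → 2
r = 48: 51 → 1
Cross-inversions: 4 + 4 + 4 + 3 + 3 + 2 + 1 = 21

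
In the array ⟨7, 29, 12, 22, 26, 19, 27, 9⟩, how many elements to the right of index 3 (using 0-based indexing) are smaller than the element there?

2

The element at index 3 is 22.
Elements after it: 26, 19, 27, 9
Those smaller than 22: 19, 9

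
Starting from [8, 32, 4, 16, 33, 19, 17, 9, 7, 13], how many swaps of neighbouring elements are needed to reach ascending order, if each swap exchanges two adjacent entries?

25

Each adjacent swap fixes exactly one inversion, so the minimum swap count equals the number of inversions.
Count inversions — for each element, later elements that are smaller:
8: 4, 7 → 2
32: 4, 16, 19, 17, 9, 7, 13 → 7
4: none → 0
16: 9, 7, 13 → 3
33: 19, 17, 9, 7, 13 → 5
19: 17, 9, 7, 13 → 4
17: 9, 7, 13 → 3
9: 7 → 1
7: none → 0
13: none → 0
Total inversions: 2 + 7 + 0 + 3 + 5 + 4 + 3 + 1 + 0 + 0 = 25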